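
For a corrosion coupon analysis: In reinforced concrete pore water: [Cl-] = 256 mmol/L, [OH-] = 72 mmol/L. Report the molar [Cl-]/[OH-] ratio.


Threshold parameter = [Cl-] / [OH-] (molar basis; both in mmol/L, so units cancel)
Ratio = 256 / 72 = 3.56

3.56


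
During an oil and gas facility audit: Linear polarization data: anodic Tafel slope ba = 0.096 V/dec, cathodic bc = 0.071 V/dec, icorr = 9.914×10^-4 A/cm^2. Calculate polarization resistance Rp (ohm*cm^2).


Apply the Stern-Geary equation: Rp = ba*bc / (2.303*icorr*(ba+bc))
ba*bc = 0.096*0.071 = 0.006816
ba+bc = 0.167; 2.303*icorr*(ba+bc) = 2.303*9.914×10^-4*0.167 = 3.8129343×10^-4
Rp = 0.006816 / 3.8129343×10^-4 = 17.88 ohm*cm^2

17.88 ohm*cm^2


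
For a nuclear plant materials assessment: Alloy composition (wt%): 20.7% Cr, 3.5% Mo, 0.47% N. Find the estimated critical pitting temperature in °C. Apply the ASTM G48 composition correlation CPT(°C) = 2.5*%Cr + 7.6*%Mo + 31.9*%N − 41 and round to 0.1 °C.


Apply the ASTM G48 empirical CPT estimate: CPT(°C) = 2.5*%Cr + 7.6*%Mo + 31.9*%N − 41
2.5*20.7 = 51.75; 7.6*3.5 = 26.6; 31.9*0.47 = 14.993
CPT = 51.75 + 26.6 + 14.993 − 41 = 52.343 °C
Rounded to 0.1 °C: CPT ≈ 52.3 °C

52.3 °C


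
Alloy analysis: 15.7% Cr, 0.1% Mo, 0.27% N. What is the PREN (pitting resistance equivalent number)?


Apply the PREN formula: PREN = Cr + 3.3*Mo + 16*N
PREN = 15.7 + 3.3*0.1 + 16*0.27
PREN = 15.7 + 0.33 + 4.32 = 20.35

20.35


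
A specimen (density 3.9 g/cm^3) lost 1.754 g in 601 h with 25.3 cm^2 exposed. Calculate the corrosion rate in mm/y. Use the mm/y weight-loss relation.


Apply the mm/y weight-loss relation: CR = 87600 * W / (D * A * T)
Numerator: 87600 * 1.754 = 153650.4
Denominator: 3.9 * 25.3 * 601 = 59300.67
CR = 153650.4 / 59300.67 = 2.59104 mm/y

2.59104 mm/y


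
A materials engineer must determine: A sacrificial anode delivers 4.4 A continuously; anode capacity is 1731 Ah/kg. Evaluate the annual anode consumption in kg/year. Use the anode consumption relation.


Annual consumption = current * hours per year / capacity
Rate = 4.4 * 8760 / 1731 = 22.3 kg/year

22.3 kg/year


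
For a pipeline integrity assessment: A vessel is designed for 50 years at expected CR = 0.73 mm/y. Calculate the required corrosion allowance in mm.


Corrosion allowance = CR × design life
CA = 0.73 * 50 = 36.5 mm

36.5 mm


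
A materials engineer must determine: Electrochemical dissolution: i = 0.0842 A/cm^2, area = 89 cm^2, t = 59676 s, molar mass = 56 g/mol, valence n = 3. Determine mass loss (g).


Apply Faraday's law: m = i*A*t*M / (n*F)
Total charge passed Q = i*A*t = 0.0842*89*59676 = 447200.0088 C
m = Q*M/(n*F) = 447200.0088*56/(3*96485) = 86.518 g

86.518 g


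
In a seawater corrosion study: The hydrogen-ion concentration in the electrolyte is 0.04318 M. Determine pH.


pH = −log10[H+]
pH = −log10(0.04318) = 1.36

1.36


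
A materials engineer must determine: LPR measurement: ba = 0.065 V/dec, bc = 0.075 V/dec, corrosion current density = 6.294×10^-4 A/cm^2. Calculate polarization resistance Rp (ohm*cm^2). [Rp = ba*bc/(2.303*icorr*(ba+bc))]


Apply the Stern-Geary equation: Rp = ba*bc / (2.303*icorr*(ba+bc))
ba*bc = 0.065*0.075 = 0.004875
ba+bc = 0.14; 2.303*icorr*(ba+bc) = 2.303*6.294×10^-4*0.14 = 2.0293115×10^-4
Rp = 0.004875 / 2.0293115×10^-4 = 24.0 ohm*cm^2

24.0 ohm*cm^2


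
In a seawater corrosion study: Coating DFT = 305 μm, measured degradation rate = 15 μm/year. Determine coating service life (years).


Service life = thickness / degradation rate
Life = 305 / 15 = 20.3 years

20.3 years


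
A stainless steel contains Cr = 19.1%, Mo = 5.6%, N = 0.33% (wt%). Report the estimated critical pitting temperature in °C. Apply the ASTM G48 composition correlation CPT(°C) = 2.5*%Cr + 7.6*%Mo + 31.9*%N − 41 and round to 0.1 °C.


Apply the ASTM G48 empirical CPT estimate: CPT(°C) = 2.5*%Cr + 7.6*%Mo + 31.9*%N − 41
2.5*19.1 = 47.75; 7.6*5.6 = 42.56; 31.9*0.33 = 10.527
CPT = 47.75 + 42.56 + 10.527 − 41 = 59.837 °C
Rounded to 0.1 °C: CPT ≈ 59.8 °C

59.8 °C


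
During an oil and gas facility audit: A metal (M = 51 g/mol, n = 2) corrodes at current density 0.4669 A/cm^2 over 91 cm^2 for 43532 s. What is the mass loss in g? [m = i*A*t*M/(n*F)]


Apply Faraday's law: m = i*A*t*M / (n*F)
Total charge passed Q = i*A*t = 0.4669*91*43532 = 1849583.2628 C
m = Q*M/(n*F) = 1849583.2628*51/(2*96485) = 488.826 g

488.826 g


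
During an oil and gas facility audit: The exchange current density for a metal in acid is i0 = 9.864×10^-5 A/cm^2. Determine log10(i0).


i0 = 9.864×10^-5 A/cm^2
log10(i0) = -4.006

-4.006


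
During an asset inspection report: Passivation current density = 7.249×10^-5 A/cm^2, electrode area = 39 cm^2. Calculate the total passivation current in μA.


I = i_pass * A, then convert A → μA (×10^6)
I = 7.249×10^-5 * 39 * 10^6 = 2827.11 μA

2827.11 μA


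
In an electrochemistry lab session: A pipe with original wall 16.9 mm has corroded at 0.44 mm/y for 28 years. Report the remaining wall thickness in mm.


Remaining wall = original − CR × time
t = 16.9 − 0.44*28 = 16.9 − 12.32 = 4.58 mm

4.58 mm


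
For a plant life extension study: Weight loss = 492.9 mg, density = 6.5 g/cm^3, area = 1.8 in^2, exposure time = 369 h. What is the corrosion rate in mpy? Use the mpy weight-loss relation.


Apply the mpy weight-loss relation: CR = 534 * W / (D * A * T)
Numerator: 534 * 492.9 = 263208.6
Denominator: 6.5 * 1.8 * 369 = 4317.3
CR = 263208.6 / 4317.3 = 60.96602 mpy

60.96602 mpy


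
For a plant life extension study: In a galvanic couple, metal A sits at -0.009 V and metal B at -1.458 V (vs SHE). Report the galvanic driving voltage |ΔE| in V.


Driving voltage is the absolute potential difference.
|ΔE| = |-0.009 − (-1.458)| = 1.449 V

1.449 V


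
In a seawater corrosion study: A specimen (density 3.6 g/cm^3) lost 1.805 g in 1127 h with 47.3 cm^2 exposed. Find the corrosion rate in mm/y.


Apply the mm/y weight-loss relation: CR = 87600 * W / (D * A * T)
Numerator: 87600 * 1.805 = 158118.0
Denominator: 3.6 * 47.3 * 1127 = 191905.56
CR = 158118.0 / 191905.56 = 0.8239 mm/y

0.8239 mm/y


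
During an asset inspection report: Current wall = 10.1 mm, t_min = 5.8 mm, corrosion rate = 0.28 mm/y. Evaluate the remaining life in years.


Apply the remaining-life relation: RL = (t_current − t_min) / CR
RL = (10.1 − 5.8) / 0.28 = 4.3 / 0.28 = 15.4 years

15.4 years


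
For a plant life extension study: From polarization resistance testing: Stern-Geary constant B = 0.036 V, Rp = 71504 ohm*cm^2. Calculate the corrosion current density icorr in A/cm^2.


Apply the Stern-Geary relation: icorr = B / Rp
icorr = 0.036 / 71504 = 5.035×10^-7 A/cm^2

5.035×10^-7 A/cm^2


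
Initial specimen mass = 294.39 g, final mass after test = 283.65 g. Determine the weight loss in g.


Weight loss = initial − final
WL = 294.39 − 283.65 = 10.74 g

10.74 g


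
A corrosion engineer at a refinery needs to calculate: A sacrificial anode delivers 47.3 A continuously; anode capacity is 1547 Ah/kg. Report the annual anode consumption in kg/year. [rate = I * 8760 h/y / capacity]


Annual consumption = current * hours per year / capacity
Rate = 47.3 * 8760 / 1547 = 267.8 kg/year

267.8 kg/year


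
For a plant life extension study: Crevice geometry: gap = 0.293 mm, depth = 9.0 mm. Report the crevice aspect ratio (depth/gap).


Aspect ratio = depth / gap
Ratio = 9.0 / 0.293 = 30.7

30.7


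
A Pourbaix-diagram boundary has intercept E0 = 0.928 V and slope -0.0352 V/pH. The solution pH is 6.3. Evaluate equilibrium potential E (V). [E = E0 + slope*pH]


Apply the Pourbaix line equation: E = E0 + slope*pH
E = 0.928 + (-0.0352)*6.3 = 0.928 + (-0.22176) = 0.70624 V
Rounded to 4 decimal places: E = 0.7062 V

0.7062 V


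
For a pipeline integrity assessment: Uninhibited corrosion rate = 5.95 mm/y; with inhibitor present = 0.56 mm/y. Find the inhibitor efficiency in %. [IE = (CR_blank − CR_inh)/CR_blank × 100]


Apply the inhibitor-efficiency definition: IE = (CR_blank − CR_inh)/CR_blank × 100
IE = (5.95 − 0.56) / 5.95 × 100
IE = 5.39 / 5.95 × 100 = 90.6 %

90.6 %


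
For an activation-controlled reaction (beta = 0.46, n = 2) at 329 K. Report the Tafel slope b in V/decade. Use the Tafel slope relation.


Apply the Tafel slope relation: b = 2.303*R*T/(beta*n*F)
Numerator: 2.303 * 8.314 * 329 = 6299.41
Denominator: 0.46 * 2 * 96485 = 88766.2
b = 6299.41 / 88766.2 = 0.071 V/decade

0.071 V/decade


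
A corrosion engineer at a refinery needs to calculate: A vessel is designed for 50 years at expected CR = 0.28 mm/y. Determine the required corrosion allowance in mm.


Corrosion allowance = CR × design life
CA = 0.28 * 50 = 14.0 mm

14.0 mm


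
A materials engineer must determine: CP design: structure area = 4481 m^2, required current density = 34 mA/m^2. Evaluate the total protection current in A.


I = area * current density, then convert mA → A (÷1000)
I = 4481 * 34 / 1000 = 152.35 A

152.35 A


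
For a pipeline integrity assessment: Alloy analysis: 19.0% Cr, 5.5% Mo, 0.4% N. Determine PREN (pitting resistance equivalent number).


Apply the PREN formula: PREN = Cr + 3.3*Mo + 16*N
PREN = 19.0 + 3.3*5.5 + 16*0.4
PREN = 19.0 + 18.15 + 6.4 = 43.55

43.55


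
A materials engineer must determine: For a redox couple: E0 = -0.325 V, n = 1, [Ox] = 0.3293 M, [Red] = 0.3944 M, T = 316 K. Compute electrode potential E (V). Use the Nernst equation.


Apply the Nernst equation: E = E0 + (RT/nF)*ln([Ox]/[Red])
Step 1: RT/nF = 8.314*316/(1*96485) = 0.02722935 V
Step 2: [Ox]/[Red] = 0.3293/0.3944 = 0.834939
Step 3: ln(0.834939) = -0.180397
Step 4: correction = 0.02722935 * -0.180397 = -0.0049 V
E = -0.325 + -0.0049 = -0.3299 V

-0.3299 V


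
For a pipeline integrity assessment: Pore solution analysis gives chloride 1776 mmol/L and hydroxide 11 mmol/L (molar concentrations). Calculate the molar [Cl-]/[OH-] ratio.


Threshold parameter = [Cl-] / [OH-] (molar basis; both in mmol/L, so units cancel)
Ratio = 1776 / 11 = 161.45

161.45


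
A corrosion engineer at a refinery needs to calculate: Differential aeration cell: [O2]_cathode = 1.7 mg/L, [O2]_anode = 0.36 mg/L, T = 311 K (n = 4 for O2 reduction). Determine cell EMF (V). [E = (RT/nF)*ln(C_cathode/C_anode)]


Apply the Nernst concentration-cell relation: E = (RT/nF)*ln(C_cathode/C_anode)
RT/nF = 8.314*311/(4*96485) = 0.00669963 V
ln(1.7/0.36) = 1.55228
E = 0.00669963 * 1.55228 = 0.0104 V

0.0104 V


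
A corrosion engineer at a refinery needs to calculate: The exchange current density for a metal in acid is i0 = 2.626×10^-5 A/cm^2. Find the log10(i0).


i0 = 2.626×10^-5 A/cm^2
log10(i0) = -4.581

-4.581


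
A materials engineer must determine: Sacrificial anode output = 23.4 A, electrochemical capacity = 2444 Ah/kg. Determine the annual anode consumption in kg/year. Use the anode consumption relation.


Annual consumption = current * hours per year / capacity
Rate = 23.4 * 8760 / 2444 = 83.9 kg/year

83.9 kg/year


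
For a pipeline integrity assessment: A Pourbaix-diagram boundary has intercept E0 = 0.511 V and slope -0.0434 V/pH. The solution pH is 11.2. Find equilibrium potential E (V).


Apply the Pourbaix line equation: E = E0 + slope*pH
E = 0.511 + (-0.0434)*11.2 = 0.511 + (-0.48608) = 0.02492 V
Rounded to 3 decimal places: E = 0.025 V

0.025 V


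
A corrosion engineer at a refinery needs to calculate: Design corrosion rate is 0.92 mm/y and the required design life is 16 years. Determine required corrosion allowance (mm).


Corrosion allowance = CR × design life
CA = 0.92 * 16 = 14.72 mm

14.72 mm


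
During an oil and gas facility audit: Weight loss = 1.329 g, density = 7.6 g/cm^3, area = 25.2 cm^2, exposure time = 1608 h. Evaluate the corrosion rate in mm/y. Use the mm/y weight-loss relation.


Apply the mm/y weight-loss relation: CR = 87600 * W / (D * A * T)
Numerator: 87600 * 1.329 = 116420.4
Denominator: 7.6 * 25.2 * 1608 = 307964.16
CR = 116420.4 / 307964.16 = 0.37803 mm/y

0.37803 mm/y


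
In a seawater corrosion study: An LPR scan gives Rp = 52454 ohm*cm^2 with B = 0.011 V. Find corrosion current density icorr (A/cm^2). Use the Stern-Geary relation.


Apply the Stern-Geary relation: icorr = B / Rp
icorr = 0.011 / 52454 = 2.097×10^-7 A/cm^2

2.097×10^-7 A/cm^2


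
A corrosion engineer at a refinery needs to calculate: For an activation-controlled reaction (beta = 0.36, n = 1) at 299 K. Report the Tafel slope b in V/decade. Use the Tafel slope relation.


Apply the Tafel slope relation: b = 2.303*R*T/(beta*n*F)
Numerator: 2.303 * 8.314 * 299 = 5725.0
Denominator: 0.36 * 1 * 96485 = 34734.6
b = 5725.0 / 34734.6 = 0.1648 V/decade

0.1648 V/decade


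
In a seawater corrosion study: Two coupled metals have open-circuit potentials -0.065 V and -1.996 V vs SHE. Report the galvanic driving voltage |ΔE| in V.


Driving voltage is the absolute potential difference.
|ΔE| = |-0.065 − (-1.996)| = 1.931 V

1.931 V


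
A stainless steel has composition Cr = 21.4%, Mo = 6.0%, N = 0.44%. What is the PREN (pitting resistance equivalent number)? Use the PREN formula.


Apply the PREN formula: PREN = Cr + 3.3*Mo + 16*N
PREN = 21.4 + 3.3*6.0 + 16*0.44
PREN = 21.4 + 19.8 + 7.04 = 48.24

48.24


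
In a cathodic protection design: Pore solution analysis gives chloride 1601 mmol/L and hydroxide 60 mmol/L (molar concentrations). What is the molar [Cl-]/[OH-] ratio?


Threshold parameter = [Cl-] / [OH-] (molar basis; both in mmol/L, so units cancel)
Ratio = 1601 / 60 = 26.68

26.68


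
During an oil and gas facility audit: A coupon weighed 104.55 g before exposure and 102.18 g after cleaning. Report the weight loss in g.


Weight loss = initial − final
WL = 104.55 − 102.18 = 2.37 g

2.37 g


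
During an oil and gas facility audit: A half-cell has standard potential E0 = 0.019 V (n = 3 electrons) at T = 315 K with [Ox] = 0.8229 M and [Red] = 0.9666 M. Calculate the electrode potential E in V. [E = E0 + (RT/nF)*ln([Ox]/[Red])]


Apply the Nernst equation: E = E0 + (RT/nF)*ln([Ox]/[Red])
Step 1: RT/nF = 8.314*315/(3*96485) = 0.00904773 V
Step 2: [Ox]/[Red] = 0.8229/0.9666 = 0.851335
Step 3: ln(0.851335) = -0.16095
Step 4: correction = 0.00904773 * -0.16095 = -0.001 V
E = 0.019 + -0.001 = 0.018 V

0.018 V


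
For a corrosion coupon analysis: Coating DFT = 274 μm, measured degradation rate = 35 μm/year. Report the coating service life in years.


Service life = thickness / degradation rate
Life = 274 / 35 = 7.8 years

7.8 years


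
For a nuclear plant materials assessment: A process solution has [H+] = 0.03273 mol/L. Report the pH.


pH = −log10[H+]
pH = −log10(0.03273) = 1.49

1.49


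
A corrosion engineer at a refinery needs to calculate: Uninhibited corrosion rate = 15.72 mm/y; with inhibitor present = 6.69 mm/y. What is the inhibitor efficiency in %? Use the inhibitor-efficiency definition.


Apply the inhibitor-efficiency definition: IE = (CR_blank − CR_inh)/CR_blank × 100
IE = (15.72 − 6.69) / 15.72 × 100
IE = 9.03 / 15.72 × 100 = 57.4 %

57.4 %


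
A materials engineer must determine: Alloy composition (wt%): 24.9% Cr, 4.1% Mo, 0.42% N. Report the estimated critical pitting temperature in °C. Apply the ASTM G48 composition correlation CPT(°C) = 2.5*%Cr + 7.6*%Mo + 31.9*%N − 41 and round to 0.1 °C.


Apply the ASTM G48 empirical CPT estimate: CPT(°C) = 2.5*%Cr + 7.6*%Mo + 31.9*%N − 41
2.5*24.9 = 62.25; 7.6*4.1 = 31.16; 31.9*0.42 = 13.398
CPT = 62.25 + 31.16 + 13.398 − 41 = 65.808 °C
Rounded to 0.1 °C: CPT ≈ 65.8 °C

65.8 °C


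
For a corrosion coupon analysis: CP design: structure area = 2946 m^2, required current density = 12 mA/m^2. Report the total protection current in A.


I = area * current density, then convert mA → A (÷1000)
I = 2946 * 12 / 1000 = 35.35 A

35.35 A


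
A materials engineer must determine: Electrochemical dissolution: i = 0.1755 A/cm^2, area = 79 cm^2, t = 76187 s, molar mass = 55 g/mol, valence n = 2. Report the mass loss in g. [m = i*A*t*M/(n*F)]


Apply Faraday's law: m = i*A*t*M / (n*F)
Total charge passed Q = i*A*t = 0.1755*79*76187 = 1056294.6615 C
m = Q*M/(n*F) = 1056294.6615*55/(2*96485) = 301.063 g

301.063 g


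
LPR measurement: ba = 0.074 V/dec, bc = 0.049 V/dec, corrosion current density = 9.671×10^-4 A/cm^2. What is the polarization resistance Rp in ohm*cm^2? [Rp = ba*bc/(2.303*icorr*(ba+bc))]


Apply the Stern-Geary equation: Rp = ba*bc / (2.303*icorr*(ba+bc))
ba*bc = 0.074*0.049 = 0.003626
ba+bc = 0.123; 2.303*icorr*(ba+bc) = 2.303*9.671×10^-4*0.123 = 2.7394945×10^-4
Rp = 0.003626 / 2.7394945×10^-4 = 13.2 ohm*cm^2

13.2 ohm*cm^2


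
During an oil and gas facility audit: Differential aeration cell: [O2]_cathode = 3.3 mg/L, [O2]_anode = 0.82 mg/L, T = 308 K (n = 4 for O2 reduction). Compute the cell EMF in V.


Apply the Nernst concentration-cell relation: E = (RT/nF)*ln(C_cathode/C_anode)
RT/nF = 8.314*308/(4*96485) = 0.006635 V
ln(3.3/0.82) = 1.39237
E = 0.006635 * 1.39237 = 0.00924 V

0.00924 V


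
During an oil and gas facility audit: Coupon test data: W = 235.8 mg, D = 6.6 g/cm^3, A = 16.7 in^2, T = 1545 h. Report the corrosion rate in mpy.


Apply the mpy weight-loss relation: CR = 534 * W / (D * A * T)
Numerator: 534 * 235.8 = 125917.2
Denominator: 6.6 * 16.7 * 1545 = 170289.9
CR = 125917.2 / 170289.9 = 0.73943 mpy

0.73943 mpy


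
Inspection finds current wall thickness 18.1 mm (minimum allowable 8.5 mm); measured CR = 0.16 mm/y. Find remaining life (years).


Apply the remaining-life relation: RL = (t_current − t_min) / CR
RL = (18.1 − 8.5) / 0.16 = 9.6 / 0.16 = 60.0 years

60.0 years


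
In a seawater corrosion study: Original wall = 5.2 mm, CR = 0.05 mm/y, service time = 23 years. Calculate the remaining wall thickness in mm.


Remaining wall = original − CR × time
t = 5.2 − 0.05*23 = 5.2 − 1.15 = 4.05 mm

4.05 mm


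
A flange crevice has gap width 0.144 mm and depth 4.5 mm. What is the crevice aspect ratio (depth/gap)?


Aspect ratio = depth / gap
Ratio = 4.5 / 0.144 = 31.3

31.3


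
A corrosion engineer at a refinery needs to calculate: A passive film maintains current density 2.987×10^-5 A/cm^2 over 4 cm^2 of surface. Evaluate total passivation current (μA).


I = i_pass * A, then convert A → μA (×10^6)
I = 2.987×10^-5 * 4 * 10^6 = 119.48 μA

119.48 μA


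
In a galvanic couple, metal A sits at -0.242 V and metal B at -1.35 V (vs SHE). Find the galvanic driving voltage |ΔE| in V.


Driving voltage is the absolute potential difference.
|ΔE| = |-0.242 − (-1.35)| = 1.108 V

1.108 V


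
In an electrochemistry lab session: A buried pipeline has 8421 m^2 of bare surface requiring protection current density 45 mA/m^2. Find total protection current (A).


I = area * current density, then convert mA → A (÷1000)
I = 8421 * 45 / 1000 = 378.95 A

378.95 A


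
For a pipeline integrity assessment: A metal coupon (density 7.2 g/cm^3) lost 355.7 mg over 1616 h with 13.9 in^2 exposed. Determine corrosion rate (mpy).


Apply the mpy weight-loss relation: CR = 534 * W / (D * A * T)
Numerator: 534 * 355.7 = 189943.8
Denominator: 7.2 * 13.9 * 1616 = 161729.28
CR = 189943.8 / 161729.28 = 1.174 mpy

1.174 mpy


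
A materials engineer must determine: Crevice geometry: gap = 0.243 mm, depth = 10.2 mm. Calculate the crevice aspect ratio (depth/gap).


Aspect ratio = depth / gap
Ratio = 10.2 / 0.243 = 42.0

42.0


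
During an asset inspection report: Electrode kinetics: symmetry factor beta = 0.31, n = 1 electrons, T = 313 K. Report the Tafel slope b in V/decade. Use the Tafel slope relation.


Apply the Tafel slope relation: b = 2.303*R*T/(beta*n*F)
Numerator: 2.303 * 8.314 * 313 = 5993.06
Denominator: 0.31 * 1 * 96485 = 29910.35
b = 5993.06 / 29910.35 = 0.2 V/decade

0.2 V/decade


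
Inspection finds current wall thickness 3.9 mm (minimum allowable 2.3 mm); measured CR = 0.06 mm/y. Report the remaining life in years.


Apply the remaining-life relation: RL = (t_current − t_min) / CR
RL = (3.9 − 2.3) / 0.06 = 1.6 / 0.06 = 26.7 years

26.7 years


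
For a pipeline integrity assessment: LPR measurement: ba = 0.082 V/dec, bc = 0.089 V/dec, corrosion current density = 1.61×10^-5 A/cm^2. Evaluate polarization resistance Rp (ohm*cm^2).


Apply the Stern-Geary equation: Rp = ba*bc / (2.303*icorr*(ba+bc))
ba*bc = 0.082*0.089 = 0.007298
ba+bc = 0.171; 2.303*icorr*(ba+bc) = 2.303*1.61×10^-5*0.171 = 6.3403893×10^-6
Rp = 0.007298 / 6.3403893×10^-6 = 1151.0 ohm*cm^2

1151.0 ohm*cm^2


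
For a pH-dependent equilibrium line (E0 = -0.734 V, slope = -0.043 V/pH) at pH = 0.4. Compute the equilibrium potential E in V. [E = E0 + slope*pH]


Apply the Pourbaix line equation: E = E0 + slope*pH
E = -0.734 + (-0.043)*0.4 = -0.734 + (-0.0172) = -0.7512 V
Rounded to 3 decimal places: E = -0.751 V

-0.751 V


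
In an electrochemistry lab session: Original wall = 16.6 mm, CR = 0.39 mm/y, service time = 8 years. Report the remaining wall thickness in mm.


Remaining wall = original − CR × time
t = 16.6 − 0.39*8 = 16.6 − 3.12 = 13.48 mm

13.48 mm


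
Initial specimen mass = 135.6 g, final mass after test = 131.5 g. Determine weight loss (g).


Weight loss = initial − final
WL = 135.6 − 131.5 = 4.1 g

4.1 g


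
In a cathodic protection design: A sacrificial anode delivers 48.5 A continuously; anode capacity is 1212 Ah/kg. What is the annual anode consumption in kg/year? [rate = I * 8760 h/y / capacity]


Annual consumption = current * hours per year / capacity
Rate = 48.5 * 8760 / 1212 = 350.5 kg/year

350.5 kg/year


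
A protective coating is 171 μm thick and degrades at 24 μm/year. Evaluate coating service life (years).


Service life = thickness / degradation rate
Life = 171 / 24 = 7.1 years

7.1 years


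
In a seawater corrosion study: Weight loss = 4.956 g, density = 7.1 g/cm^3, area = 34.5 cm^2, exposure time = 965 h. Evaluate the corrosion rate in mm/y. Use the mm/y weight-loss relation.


Apply the mm/y weight-loss relation: CR = 87600 * W / (D * A * T)
Numerator: 87600 * 4.956 = 434145.6
Denominator: 7.1 * 34.5 * 965 = 236376.75
CR = 434145.6 / 236376.75 = 1.8367 mm/y

1.8367 mm/y


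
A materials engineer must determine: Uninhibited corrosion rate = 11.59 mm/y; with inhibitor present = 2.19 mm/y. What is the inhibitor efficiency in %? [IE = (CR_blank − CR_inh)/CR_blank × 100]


Apply the inhibitor-efficiency definition: IE = (CR_blank − CR_inh)/CR_blank × 100
IE = (11.59 − 2.19) / 11.59 × 100
IE = 9.4 / 11.59 × 100 = 81.1 %

81.1 %


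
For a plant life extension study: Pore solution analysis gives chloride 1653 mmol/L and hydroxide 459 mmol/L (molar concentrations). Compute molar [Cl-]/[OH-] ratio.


Threshold parameter = [Cl-] / [OH-] (molar basis; both in mmol/L, so units cancel)
Ratio = 1653 / 459 = 3.6

3.6


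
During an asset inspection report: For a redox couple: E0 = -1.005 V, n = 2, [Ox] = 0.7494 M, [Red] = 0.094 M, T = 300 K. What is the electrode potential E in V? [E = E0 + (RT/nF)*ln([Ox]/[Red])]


Apply the Nernst equation: E = E0 + (RT/nF)*ln([Ox]/[Red])
Step 1: RT/nF = 8.314*300/(2*96485) = 0.01292533 V
Step 2: [Ox]/[Red] = 0.7494/0.094 = 7.97234
Step 3: ln(7.97234) = 2.075978
Step 4: correction = 0.01292533 * 2.075978 = 0.0268 V
E = -1.005 + 0.0268 = -0.9782 V

-0.9782 V


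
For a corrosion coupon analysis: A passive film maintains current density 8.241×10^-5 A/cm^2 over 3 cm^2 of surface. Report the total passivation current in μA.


I = i_pass * A, then convert A → μA (×10^6)
I = 8.241×10^-5 * 3 * 10^6 = 247.23 μA

247.23 μA


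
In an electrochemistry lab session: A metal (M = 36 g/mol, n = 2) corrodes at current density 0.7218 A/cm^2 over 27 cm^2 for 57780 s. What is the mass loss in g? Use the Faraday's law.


Apply Faraday's law: m = i*A*t*M / (n*F)
Total charge passed Q = i*A*t = 0.7218*27*57780 = 1126051.308 C
m = Q*M/(n*F) = 1126051.308*36/(2*96485) = 210.0733 g

210.0733 g


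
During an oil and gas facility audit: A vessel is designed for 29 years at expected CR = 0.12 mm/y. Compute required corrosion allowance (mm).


Corrosion allowance = CR × design life
CA = 0.12 * 29 = 3.48 mm

3.48 mm


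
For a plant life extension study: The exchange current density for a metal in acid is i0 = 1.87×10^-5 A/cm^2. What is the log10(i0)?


i0 = 1.87×10^-5 A/cm^2
log10(i0) = -4.728

-4.728


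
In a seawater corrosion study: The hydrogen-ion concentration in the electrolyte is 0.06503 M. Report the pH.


pH = −log10[H+]
pH = −log10(0.06503) = 1.19

1.19


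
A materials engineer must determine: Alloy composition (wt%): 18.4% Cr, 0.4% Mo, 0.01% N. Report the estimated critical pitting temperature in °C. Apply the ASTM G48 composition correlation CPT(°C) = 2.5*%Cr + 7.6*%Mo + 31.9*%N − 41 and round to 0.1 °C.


Apply the ASTM G48 empirical CPT estimate: CPT(°C) = 2.5*%Cr + 7.6*%Mo + 31.9*%N − 41
2.5*18.4 = 46; 7.6*0.4 = 3.04; 31.9*0.01 = 0.319
CPT = 46 + 3.04 + 0.319 − 41 = 8.359 °C
Rounded to 0.1 °C: CPT ≈ 8.4 °C

8.4 °C


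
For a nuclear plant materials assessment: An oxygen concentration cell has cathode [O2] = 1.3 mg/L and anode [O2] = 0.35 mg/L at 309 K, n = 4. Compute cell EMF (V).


Apply the Nernst concentration-cell relation: E = (RT/nF)*ln(C_cathode/C_anode)
RT/nF = 8.314*309/(4*96485) = 0.00665654 V
ln(1.3/0.35) = 1.31219
E = 0.00665654 * 1.31219 = 0.00873 V

0.00873 V


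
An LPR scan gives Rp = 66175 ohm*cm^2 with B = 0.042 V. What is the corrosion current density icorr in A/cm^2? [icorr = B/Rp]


Apply the Stern-Geary relation: icorr = B / Rp
icorr = 0.042 / 66175 = 6.347×10^-7 A/cm^2

6.347×10^-7 A/cm^2


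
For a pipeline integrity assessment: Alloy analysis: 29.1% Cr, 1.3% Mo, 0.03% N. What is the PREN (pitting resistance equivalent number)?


Apply the PREN formula: PREN = Cr + 3.3*Mo + 16*N
PREN = 29.1 + 3.3*1.3 + 16*0.03
PREN = 29.1 + 4.29 + 0.48 = 33.87

33.87


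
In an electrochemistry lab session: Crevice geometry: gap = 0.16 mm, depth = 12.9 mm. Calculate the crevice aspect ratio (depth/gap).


Aspect ratio = depth / gap
Ratio = 12.9 / 0.16 = 80.6

80.6


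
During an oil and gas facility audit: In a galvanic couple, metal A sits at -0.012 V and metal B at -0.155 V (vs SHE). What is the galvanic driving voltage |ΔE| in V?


Driving voltage is the absolute potential difference.
|ΔE| = |-0.012 − (-0.155)| = 0.143 V

0.143 V


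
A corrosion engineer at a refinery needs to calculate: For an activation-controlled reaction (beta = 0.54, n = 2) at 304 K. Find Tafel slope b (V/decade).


Apply the Tafel slope relation: b = 2.303*R*T/(beta*n*F)
Numerator: 2.303 * 8.314 * 304 = 5820.73
Denominator: 0.54 * 2 * 96485 = 104203.8
b = 5820.73 / 104203.8 = 0.056 V/decade

0.056 V/decade


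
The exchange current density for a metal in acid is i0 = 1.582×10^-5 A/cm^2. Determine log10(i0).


i0 = 1.582×10^-5 A/cm^2
log10(i0) = -4.801

-4.801


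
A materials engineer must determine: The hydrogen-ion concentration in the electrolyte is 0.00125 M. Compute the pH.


pH = −log10[H+]
pH = −log10(0.00125) = 2.9

2.9


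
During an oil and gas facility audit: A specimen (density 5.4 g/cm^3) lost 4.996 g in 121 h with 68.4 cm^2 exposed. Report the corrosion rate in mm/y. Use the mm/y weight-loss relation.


Apply the mm/y weight-loss relation: CR = 87600 * W / (D * A * T)
Numerator: 87600 * 4.996 = 437649.6
Denominator: 5.4 * 68.4 * 121 = 44692.56
CR = 437649.6 / 44692.56 = 9.792449 mm/y

9.792449 mm/y


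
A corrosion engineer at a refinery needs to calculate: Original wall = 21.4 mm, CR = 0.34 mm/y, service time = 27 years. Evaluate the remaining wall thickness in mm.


Remaining wall = original − CR × time
t = 21.4 − 0.34*27 = 21.4 − 9.18 = 12.22 mm

12.22 mm


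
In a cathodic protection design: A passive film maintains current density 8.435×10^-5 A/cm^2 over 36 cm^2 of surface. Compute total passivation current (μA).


I = i_pass * A, then convert A → μA (×10^6)
I = 8.435×10^-5 * 36 * 10^6 = 3036.6 μA

3036.6 μA


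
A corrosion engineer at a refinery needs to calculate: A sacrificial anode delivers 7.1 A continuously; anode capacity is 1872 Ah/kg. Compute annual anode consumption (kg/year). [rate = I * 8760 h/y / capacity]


Annual consumption = current * hours per year / capacity
Rate = 7.1 * 8760 / 1872 = 33.2 kg/year

33.2 kg/year


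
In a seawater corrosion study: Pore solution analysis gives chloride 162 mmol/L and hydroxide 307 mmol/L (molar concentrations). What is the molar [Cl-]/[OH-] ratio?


Threshold parameter = [Cl-] / [OH-] (molar basis; both in mmol/L, so units cancel)
Ratio = 162 / 307 = 0.53

0.53


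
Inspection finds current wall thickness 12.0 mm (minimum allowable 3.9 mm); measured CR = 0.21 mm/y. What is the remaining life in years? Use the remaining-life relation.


Apply the remaining-life relation: RL = (t_current − t_min) / CR
RL = (12.0 − 3.9) / 0.21 = 8.1 / 0.21 = 38.6 years

38.6 years


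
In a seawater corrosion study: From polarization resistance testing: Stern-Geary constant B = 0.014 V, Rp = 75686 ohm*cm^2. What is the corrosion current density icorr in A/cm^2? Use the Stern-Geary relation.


Apply the Stern-Geary relation: icorr = B / Rp
icorr = 0.014 / 75686 = 1.85×10^-7 A/cm^2

1.85×10^-7 A/cm^2


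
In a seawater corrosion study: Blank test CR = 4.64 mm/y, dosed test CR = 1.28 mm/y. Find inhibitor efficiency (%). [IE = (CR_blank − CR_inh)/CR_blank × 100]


Apply the inhibitor-efficiency definition: IE = (CR_blank − CR_inh)/CR_blank × 100
IE = (4.64 − 1.28) / 4.64 × 100
IE = 3.36 / 4.64 × 100 = 72.4 %

72.4 %


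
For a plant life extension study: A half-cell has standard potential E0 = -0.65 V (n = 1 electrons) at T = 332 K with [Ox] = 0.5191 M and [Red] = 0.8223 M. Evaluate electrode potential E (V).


Apply the Nernst equation: E = E0 + (RT/nF)*ln([Ox]/[Red])
Step 1: RT/nF = 8.314*332/(1*96485) = 0.02860805 V
Step 2: [Ox]/[Red] = 0.5191/0.8223 = 0.631278
Step 3: ln(0.631278) = -0.460009
Step 4: correction = 0.02860805 * -0.460009 = -0.0132 V
E = -0.65 + -0.0132 = -0.6632 V

-0.6632 V


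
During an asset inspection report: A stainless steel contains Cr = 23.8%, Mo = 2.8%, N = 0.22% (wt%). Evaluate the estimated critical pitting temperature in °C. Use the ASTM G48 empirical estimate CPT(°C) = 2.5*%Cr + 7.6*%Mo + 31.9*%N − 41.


Apply the ASTM G48 empirical CPT estimate: CPT(°C) = 2.5*%Cr + 7.6*%Mo + 31.9*%N − 41
2.5*23.8 = 59.5; 7.6*2.8 = 21.28; 31.9*0.22 = 7.018
CPT = 59.5 + 21.28 + 7.018 − 41 = 46.798 °C
Rounded to 0.1 °C: CPT ≈ 46.8 °C

46.8 °C


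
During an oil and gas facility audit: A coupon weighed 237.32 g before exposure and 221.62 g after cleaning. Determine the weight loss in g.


Weight loss = initial − final
WL = 237.32 − 221.62 = 15.7 g

15.7 g


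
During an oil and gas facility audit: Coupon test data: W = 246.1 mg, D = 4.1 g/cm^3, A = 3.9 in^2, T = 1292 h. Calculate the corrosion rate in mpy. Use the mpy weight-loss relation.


Apply the mpy weight-loss relation: CR = 534 * W / (D * A * T)
Numerator: 534 * 246.1 = 131417.4
Denominator: 4.1 * 3.9 * 1292 = 20659.08
CR = 131417.4 / 20659.08 = 6.361 mpy

6.361 mpy


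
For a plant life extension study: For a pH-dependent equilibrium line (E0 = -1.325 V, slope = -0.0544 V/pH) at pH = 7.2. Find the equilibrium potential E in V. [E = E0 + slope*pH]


Apply the Pourbaix line equation: E = E0 + slope*pH
E = -1.325 + (-0.0544)*7.2 = -1.325 + (-0.39168) = -1.71668 V
Rounded to 3 decimal places: E = -1.717 V

-1.717 V


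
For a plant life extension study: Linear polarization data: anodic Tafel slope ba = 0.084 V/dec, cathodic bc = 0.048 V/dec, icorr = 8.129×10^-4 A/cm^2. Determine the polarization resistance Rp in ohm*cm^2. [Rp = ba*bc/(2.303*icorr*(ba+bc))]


Apply the Stern-Geary equation: Rp = ba*bc / (2.303*icorr*(ba+bc))
ba*bc = 0.084*0.048 = 0.004032
ba+bc = 0.132; 2.303*icorr*(ba+bc) = 2.303*8.129×10^-4*0.132 = 2.4711835×10^-4
Rp = 0.004032 / 2.4711835×10^-4 = 16.32 ohm*cm^2

16.32 ohm*cm^2


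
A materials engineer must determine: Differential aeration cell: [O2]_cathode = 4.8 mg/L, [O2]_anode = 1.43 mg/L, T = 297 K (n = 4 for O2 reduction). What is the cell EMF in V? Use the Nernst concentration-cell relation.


Apply the Nernst concentration-cell relation: E = (RT/nF)*ln(C_cathode/C_anode)
RT/nF = 8.314*297/(4*96485) = 0.00639804 V
ln(4.8/1.43) = 1.21094
E = 0.00639804 * 1.21094 = 0.00775 V

0.00775 V


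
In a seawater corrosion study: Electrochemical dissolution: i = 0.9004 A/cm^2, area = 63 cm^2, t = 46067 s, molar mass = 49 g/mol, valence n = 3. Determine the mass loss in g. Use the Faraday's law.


Apply Faraday's law: m = i*A*t*M / (n*F)
Total charge passed Q = i*A*t = 0.9004*63*46067 = 2613159.7884 C
m = Q*M/(n*F) = 2613159.7884*49/(3*96485) = 442.3652 g

442.3652 g


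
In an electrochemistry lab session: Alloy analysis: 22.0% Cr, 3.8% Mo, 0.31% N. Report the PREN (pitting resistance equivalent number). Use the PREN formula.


Apply the PREN formula: PREN = Cr + 3.3*Mo + 16*N
PREN = 22.0 + 3.3*3.8 + 16*0.31
PREN = 22.0 + 12.54 + 4.96 = 39.5

39.5


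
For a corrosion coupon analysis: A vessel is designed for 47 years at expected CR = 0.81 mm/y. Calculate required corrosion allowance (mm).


Corrosion allowance = CR × design life
CA = 0.81 * 47 = 38.07 mm

38.07 mm


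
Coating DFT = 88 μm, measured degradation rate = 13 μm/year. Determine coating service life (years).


Service life = thickness / degradation rate
Life = 88 / 13 = 6.8 years

6.8 years


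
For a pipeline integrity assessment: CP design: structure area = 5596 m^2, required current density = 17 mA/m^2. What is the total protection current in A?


I = area * current density, then convert mA → A (÷1000)
I = 5596 * 17 / 1000 = 95.13 A

95.13 A


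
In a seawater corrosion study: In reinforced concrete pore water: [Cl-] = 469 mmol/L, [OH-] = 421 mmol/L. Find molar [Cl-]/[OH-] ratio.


Threshold parameter = [Cl-] / [OH-] (molar basis; both in mmol/L, so units cancel)
Ratio = 469 / 421 = 1.11

1.11


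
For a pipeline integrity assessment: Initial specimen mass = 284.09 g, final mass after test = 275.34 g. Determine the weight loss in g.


Weight loss = initial − final
WL = 284.09 − 275.34 = 8.75 g

8.75 g


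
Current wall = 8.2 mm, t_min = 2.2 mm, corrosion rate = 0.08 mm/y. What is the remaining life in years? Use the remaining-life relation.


Apply the remaining-life relation: RL = (t_current − t_min) / CR
RL = (8.2 − 2.2) / 0.08 = 6.0 / 0.08 = 75.0 years

75.0 years


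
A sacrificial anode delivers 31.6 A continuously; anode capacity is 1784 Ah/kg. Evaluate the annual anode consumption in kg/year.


Annual consumption = current * hours per year / capacity
Rate = 31.6 * 8760 / 1784 = 155.2 kg/year

155.2 kg/year


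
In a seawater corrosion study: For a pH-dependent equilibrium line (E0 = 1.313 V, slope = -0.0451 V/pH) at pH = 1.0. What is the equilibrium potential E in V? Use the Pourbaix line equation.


Apply the Pourbaix line equation: E = E0 + slope*pH
E = 1.313 + (-0.0451)*1.0 = 1.313 + (-0.0451) = 1.2679 V
Rounded to 3 decimal places: E = 1.268 V

1.268 V


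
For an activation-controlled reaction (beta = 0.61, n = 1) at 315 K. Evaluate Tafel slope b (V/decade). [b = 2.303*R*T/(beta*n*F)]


Apply the Tafel slope relation: b = 2.303*R*T/(beta*n*F)
Numerator: 2.303 * 8.314 * 315 = 6031.35
Denominator: 0.61 * 1 * 96485 = 58855.85
b = 6031.35 / 58855.85 = 0.1025 V/decade

0.1025 V/decade


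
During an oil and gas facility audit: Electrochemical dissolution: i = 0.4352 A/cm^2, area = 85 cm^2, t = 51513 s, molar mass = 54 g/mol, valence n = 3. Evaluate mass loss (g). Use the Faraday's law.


Apply Faraday's law: m = i*A*t*M / (n*F)
Total charge passed Q = i*A*t = 0.4352*85*51513 = 1905568.896 C
m = Q*M/(n*F) = 1905568.896*54/(3*96485) = 355.4982 g

355.4982 g


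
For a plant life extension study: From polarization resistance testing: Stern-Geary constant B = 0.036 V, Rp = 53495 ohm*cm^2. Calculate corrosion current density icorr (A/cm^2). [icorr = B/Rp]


Apply the Stern-Geary relation: icorr = B / Rp
icorr = 0.036 / 53495 = 6.73×10^-7 A/cm^2

6.73×10^-7 A/cm^2


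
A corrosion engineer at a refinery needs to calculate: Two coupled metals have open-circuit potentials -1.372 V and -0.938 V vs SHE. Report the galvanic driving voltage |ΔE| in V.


Driving voltage is the absolute potential difference.
|ΔE| = |-1.372 − (-0.938)| = 0.434 V

0.434 V


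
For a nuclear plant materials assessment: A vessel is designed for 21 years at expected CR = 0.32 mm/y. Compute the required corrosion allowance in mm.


Corrosion allowance = CR × design life
CA = 0.32 * 21 = 6.72 mm

6.72 mm


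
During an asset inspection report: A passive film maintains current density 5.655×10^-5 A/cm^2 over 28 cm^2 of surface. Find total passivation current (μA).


I = i_pass * A, then convert A → μA (×10^6)
I = 5.655×10^-5 * 28 * 10^6 = 1583.4 μA

1583.4 μA


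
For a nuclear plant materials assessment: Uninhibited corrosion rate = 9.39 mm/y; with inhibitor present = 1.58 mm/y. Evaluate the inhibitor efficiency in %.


Apply the inhibitor-efficiency definition: IE = (CR_blank − CR_inh)/CR_blank × 100
IE = (9.39 − 1.58) / 9.39 × 100
IE = 7.81 / 9.39 × 100 = 83.2 %

83.2 %


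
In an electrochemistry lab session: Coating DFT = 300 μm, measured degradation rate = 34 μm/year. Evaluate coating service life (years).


Service life = thickness / degradation rate
Life = 300 / 34 = 8.8 years

8.8 years


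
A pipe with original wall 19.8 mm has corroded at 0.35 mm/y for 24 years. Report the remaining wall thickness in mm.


Remaining wall = original − CR × time
t = 19.8 − 0.35*24 = 19.8 − 8.4 = 11.4 mm

11.4 mm


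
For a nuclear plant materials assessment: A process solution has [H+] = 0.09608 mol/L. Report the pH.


pH = −log10[H+]
pH = −log10(0.09608) = 1.02

1.02


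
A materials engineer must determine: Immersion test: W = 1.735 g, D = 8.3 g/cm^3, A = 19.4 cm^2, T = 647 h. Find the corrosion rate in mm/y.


Apply the mm/y weight-loss relation: CR = 87600 * W / (D * A * T)
Numerator: 87600 * 1.735 = 151986.0
Denominator: 8.3 * 19.4 * 647 = 104179.94
CR = 151986.0 / 104179.94 = 1.4589 mm/y

1.4589 mm/y


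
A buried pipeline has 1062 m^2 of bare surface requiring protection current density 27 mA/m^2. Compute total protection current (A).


I = area * current density, then convert mA → A (÷1000)
I = 1062 * 27 / 1000 = 28.67 A

28.67 A


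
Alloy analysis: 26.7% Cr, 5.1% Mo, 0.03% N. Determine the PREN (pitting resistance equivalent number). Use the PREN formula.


Apply the PREN formula: PREN = Cr + 3.3*Mo + 16*N
PREN = 26.7 + 3.3*5.1 + 16*0.03
PREN = 26.7 + 16.83 + 0.48 = 44.01

44.01


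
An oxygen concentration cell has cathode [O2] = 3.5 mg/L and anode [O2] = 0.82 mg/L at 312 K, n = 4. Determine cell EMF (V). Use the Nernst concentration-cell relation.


Apply the Nernst concentration-cell relation: E = (RT/nF)*ln(C_cathode/C_anode)
RT/nF = 8.314*312/(4*96485) = 0.00672117 V
ln(3.5/0.82) = 1.45121
E = 0.00672117 * 1.45121 = 0.00975 V

0.00975 V


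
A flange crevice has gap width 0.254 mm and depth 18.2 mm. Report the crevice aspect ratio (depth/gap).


Aspect ratio = depth / gap
Ratio = 18.2 / 0.254 = 71.7

71.7


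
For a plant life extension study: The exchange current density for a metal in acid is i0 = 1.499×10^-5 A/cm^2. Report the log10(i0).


i0 = 1.499×10^-5 A/cm^2
log10(i0) = -4.824

-4.824
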